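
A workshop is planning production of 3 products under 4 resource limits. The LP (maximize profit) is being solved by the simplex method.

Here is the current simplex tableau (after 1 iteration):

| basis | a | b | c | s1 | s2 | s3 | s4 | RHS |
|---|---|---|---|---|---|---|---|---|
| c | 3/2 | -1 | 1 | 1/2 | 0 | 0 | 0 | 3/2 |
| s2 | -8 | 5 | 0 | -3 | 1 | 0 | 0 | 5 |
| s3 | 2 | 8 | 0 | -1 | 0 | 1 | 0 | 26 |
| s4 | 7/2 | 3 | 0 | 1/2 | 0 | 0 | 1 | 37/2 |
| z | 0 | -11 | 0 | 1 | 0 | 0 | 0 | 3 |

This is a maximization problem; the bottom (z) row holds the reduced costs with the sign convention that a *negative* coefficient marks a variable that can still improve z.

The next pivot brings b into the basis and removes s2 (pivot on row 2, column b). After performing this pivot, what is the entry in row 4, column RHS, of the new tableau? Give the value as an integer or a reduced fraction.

31/2

Pivot element is row 2, column b: 5.
Normalize row 2: new (row 2, RHS) = 5/5 = 1.
row 4 ← row 4 − 3·(new row 2): 37/2 − 3·1 = 31/2.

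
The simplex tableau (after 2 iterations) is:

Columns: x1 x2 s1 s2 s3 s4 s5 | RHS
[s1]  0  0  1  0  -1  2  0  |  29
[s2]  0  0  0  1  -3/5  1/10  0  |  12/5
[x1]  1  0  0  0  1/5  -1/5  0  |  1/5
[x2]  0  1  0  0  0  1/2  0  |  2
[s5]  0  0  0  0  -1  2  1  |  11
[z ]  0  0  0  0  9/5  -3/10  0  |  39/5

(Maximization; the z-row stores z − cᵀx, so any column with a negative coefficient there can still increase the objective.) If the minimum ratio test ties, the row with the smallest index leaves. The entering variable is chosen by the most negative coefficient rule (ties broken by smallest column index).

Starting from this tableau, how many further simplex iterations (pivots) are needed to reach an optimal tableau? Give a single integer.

1

pivot: s4 in, x2 out → z = 9
No improving column remains; optimal.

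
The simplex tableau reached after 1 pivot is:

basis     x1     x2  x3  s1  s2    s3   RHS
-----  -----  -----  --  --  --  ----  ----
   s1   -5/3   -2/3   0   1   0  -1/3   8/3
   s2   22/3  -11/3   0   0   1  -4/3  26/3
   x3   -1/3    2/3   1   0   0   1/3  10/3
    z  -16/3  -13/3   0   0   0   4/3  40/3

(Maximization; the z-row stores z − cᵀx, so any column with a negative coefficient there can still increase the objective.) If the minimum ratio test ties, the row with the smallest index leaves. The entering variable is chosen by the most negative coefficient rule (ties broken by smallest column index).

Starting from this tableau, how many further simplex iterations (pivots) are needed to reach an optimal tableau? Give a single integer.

pivot: x1 in, s2 out → z = 216/11
pivot: x2 in, x3 out → z = 790/11
No improving column remains; optimal.

2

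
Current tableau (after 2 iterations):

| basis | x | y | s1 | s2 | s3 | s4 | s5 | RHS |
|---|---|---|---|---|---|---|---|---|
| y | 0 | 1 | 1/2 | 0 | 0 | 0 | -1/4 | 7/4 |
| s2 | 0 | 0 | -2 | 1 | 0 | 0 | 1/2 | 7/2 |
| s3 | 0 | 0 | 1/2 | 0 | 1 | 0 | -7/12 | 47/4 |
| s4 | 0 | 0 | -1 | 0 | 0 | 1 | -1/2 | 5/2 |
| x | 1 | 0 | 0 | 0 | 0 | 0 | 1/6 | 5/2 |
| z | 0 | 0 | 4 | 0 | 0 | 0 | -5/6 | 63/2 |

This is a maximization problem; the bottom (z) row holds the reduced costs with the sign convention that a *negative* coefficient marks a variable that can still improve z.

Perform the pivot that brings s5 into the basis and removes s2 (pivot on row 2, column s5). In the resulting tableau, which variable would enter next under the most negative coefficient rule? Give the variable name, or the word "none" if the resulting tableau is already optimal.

Pivot element 1/2. New z-row = old z-row − (-5/6)·(row 2/(1/2)).
Updated z-row coefficients: x: 0, y: 0, s1: 2/3, s2: 5/3, s3: 0, s4: 0, s5: 0.
No coefficient is strictly negative; the tableau after this pivot is optimal.

none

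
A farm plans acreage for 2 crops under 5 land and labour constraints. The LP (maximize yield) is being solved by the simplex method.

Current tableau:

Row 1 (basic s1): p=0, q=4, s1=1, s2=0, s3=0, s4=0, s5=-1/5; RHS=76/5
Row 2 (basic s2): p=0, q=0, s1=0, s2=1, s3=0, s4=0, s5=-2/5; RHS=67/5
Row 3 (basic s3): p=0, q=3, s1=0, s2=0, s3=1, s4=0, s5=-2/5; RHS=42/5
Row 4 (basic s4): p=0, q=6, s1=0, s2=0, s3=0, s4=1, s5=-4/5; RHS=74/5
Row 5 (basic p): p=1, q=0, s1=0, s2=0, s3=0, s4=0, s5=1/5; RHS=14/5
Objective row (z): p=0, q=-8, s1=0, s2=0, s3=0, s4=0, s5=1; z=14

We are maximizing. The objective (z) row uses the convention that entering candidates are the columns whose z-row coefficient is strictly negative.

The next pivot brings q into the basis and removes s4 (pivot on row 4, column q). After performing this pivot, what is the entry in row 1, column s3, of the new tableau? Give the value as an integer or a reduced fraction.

0

Pivot element is row 4, column q: 6.
Normalize row 4: new (row 4, s3) = 0/6 = 0.
row 1 ← row 1 − 4·(new row 4): 0 − 4·0 = 0.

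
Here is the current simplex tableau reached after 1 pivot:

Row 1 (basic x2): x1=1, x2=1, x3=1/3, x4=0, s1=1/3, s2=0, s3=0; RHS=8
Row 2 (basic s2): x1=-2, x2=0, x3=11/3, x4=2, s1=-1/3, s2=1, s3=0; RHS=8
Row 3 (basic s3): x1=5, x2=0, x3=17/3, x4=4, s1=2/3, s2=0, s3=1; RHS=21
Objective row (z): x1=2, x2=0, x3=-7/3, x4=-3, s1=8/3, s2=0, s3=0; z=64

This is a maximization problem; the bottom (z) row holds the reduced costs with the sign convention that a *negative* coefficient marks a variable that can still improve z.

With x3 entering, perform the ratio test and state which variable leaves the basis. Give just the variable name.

s2

Ratios: row 1 (x2): 8/(1/3) = 24; row 2 (s2): 8/(11/3) = 24/11; row 3 (s3): 21/(17/3) = 63/17.
Minimum ratio 24/11 is in the s2 row, so s2 leaves.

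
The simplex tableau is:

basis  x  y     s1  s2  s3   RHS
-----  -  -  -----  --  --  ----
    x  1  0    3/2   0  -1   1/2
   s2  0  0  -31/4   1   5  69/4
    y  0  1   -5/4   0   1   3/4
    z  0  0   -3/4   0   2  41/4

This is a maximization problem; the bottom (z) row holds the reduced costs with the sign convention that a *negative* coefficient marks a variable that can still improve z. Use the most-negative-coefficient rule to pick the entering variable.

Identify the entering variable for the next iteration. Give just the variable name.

Objective-row coefficients: x: 0, y: 0, s1: -3/4, s2: 0, s3: 2.
The most negative is -3/4 in column s1, so s1 enters.

s1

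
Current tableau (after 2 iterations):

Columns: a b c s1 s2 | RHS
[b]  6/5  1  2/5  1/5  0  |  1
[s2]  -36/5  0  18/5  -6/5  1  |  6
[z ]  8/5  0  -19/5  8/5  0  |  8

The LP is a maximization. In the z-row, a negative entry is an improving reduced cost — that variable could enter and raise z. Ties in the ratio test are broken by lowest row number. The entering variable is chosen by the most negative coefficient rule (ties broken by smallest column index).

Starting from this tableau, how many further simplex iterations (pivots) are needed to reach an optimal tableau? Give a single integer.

pivot: c in, s2 out → z = 43/3
pivot: a in, b out → z = 46/3
No improving column remains; optimal.

2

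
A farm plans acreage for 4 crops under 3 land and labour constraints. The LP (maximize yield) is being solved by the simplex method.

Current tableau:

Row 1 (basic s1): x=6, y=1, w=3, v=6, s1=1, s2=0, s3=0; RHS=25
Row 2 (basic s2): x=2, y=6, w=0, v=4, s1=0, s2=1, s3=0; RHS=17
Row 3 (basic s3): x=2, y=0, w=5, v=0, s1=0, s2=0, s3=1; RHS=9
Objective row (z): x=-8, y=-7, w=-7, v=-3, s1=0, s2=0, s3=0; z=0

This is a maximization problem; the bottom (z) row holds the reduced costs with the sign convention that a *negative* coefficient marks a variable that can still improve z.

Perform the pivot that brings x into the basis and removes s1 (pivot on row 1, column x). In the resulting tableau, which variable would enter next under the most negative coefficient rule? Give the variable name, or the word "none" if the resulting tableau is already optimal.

Pivot element 6. New z-row = old z-row − (-8)·(row 1/6).
Updated z-row coefficients: x: 0, y: -17/3, w: -3, v: 5, s1: 4/3, s2: 0, s3: 0.
The most negative is -17/3 in column y, so y would enter next.

y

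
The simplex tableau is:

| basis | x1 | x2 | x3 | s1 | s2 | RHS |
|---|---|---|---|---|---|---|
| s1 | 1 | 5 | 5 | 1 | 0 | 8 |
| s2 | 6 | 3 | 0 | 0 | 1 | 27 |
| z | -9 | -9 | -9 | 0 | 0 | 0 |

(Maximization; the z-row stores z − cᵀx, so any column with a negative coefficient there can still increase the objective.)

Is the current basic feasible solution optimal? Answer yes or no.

Column x1 has objective-row coefficient -9, which is negative; an improving pivot exists, so not yet optimal.

no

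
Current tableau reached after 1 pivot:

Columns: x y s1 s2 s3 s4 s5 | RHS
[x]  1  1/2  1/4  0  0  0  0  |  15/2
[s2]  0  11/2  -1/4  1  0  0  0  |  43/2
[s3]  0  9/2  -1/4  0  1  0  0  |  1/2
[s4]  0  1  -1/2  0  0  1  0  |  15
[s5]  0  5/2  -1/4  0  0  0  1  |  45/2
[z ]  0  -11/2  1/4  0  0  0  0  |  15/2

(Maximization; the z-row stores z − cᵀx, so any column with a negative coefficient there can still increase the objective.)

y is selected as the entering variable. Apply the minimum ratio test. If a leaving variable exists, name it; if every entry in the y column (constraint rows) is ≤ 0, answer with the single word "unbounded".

s3

Ratios: row 1 (x): (15/2)/(1/2) = 15; row 2 (s2): (43/2)/(11/2) = 43/11; row 3 (s3): (1/2)/(9/2) = 1/9; row 4 (s4): 15/1 = 15; row 5 (s5): (45/2)/(5/2) = 9.
Minimum ratio is in the s3 row, so s3 leaves.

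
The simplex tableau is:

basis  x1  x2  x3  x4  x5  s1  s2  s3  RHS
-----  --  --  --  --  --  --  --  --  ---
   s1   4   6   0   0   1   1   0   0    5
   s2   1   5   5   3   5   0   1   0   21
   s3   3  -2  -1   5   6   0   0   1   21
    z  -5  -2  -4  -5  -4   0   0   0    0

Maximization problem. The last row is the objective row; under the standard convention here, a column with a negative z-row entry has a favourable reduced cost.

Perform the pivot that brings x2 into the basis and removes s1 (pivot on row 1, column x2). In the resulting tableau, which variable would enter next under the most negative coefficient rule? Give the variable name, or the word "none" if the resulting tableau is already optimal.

Pivot element 6. New z-row = old z-row − (-2)·(row 1/6).
Updated z-row coefficients: x1: -11/3, x2: 0, x3: -4, x4: -5, x5: -11/3, s1: 1/3, s2: 0, s3: 0.
The most negative is -5 in column x4, so x4 would enter next.

x4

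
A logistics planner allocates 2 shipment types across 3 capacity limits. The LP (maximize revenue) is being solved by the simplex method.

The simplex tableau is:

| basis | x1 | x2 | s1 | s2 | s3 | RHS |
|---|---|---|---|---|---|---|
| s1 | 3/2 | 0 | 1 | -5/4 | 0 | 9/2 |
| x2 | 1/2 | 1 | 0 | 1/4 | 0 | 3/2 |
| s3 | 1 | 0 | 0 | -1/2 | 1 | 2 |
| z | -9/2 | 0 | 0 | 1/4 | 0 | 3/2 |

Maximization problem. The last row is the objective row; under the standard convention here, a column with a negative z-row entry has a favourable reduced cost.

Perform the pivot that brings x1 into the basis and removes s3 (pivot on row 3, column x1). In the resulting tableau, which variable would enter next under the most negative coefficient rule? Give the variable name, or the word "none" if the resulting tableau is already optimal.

s2

Pivot element 1. New z-row = old z-row − (-9/2)·(row 3/1).
Updated z-row coefficients: x1: 0, x2: 0, s1: 0, s2: -2, s3: 9/2.
The most negative is -2 in column s2, so s2 would enter next.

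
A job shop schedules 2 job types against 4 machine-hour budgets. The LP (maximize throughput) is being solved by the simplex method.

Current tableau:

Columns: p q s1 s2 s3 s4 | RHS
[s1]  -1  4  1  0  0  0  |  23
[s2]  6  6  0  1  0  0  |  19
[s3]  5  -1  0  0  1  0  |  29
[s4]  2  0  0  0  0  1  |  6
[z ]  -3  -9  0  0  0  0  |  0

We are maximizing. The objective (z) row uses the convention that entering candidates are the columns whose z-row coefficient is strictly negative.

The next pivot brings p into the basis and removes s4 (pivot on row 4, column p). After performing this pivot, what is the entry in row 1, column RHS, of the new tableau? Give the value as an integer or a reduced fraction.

26

Pivot element is row 4, column p: 2.
Normalize row 4: new (row 4, RHS) = 6/2 = 3.
row 1 ← row 1 − (-1)·(new row 4): 23 − (-1)·3 = 26.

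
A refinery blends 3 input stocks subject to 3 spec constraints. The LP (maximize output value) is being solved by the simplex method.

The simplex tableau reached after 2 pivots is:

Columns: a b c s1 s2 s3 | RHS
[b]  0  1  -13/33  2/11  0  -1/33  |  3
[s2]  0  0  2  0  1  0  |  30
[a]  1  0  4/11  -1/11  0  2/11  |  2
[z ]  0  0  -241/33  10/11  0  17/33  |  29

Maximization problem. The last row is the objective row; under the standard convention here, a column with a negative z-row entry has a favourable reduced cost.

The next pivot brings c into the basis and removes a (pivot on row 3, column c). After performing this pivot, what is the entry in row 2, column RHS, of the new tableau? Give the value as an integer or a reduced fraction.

Pivot element is row 3, column c: 4/11.
Normalize row 3: new (row 3, RHS) = 2/(4/11) = 11/2.
row 2 ← row 2 − 2·(new row 3): 30 − 2·(11/2) = 19.

19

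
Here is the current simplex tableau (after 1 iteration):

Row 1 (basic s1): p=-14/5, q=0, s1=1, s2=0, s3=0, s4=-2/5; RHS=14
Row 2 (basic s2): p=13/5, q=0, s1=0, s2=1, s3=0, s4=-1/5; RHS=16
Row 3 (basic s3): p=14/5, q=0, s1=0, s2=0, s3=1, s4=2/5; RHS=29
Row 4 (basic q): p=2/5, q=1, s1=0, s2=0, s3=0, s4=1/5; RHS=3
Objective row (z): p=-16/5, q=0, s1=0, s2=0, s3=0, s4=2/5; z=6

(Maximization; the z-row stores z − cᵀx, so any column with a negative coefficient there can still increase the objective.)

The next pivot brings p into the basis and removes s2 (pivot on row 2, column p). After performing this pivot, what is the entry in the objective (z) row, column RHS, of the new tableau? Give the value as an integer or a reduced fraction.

Pivot element is row 2, column p: 13/5.
Normalize row 2: new (row 2, RHS) = 16/(13/5) = 80/13.
z-row ← z-row − (-16/5)·(new row 2): 6 − (-16/5)·(80/13) = 334/13.

334/13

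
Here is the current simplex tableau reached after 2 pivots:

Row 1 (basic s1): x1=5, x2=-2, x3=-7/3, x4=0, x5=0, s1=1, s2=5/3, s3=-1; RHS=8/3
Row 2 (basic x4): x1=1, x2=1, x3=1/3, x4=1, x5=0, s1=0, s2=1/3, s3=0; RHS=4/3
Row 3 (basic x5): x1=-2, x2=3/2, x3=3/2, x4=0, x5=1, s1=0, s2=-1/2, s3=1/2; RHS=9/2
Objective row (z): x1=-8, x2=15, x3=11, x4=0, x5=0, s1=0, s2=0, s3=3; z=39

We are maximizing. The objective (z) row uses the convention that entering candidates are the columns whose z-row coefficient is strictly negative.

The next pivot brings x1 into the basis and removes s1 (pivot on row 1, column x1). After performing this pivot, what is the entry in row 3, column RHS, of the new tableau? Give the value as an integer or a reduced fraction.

167/30

Pivot element is row 1, column x1: 5.
Normalize row 1: new (row 1, RHS) = (8/3)/5 = 8/15.
row 3 ← row 3 − (-2)·(new row 1): 9/2 − (-2)·(8/15) = 167/30.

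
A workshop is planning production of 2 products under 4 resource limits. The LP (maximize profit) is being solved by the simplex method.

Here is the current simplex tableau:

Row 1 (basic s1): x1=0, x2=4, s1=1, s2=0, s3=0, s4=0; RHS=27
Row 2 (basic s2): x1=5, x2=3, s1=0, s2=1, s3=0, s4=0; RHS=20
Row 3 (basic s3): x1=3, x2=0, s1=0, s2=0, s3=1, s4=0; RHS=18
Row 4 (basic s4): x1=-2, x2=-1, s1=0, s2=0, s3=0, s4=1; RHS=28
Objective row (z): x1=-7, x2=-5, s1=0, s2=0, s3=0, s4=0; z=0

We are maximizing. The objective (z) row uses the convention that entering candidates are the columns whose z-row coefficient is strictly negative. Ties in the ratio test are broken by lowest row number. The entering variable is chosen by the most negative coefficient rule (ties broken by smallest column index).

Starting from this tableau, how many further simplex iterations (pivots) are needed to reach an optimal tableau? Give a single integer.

pivot: x1 in, s2 out → z = 28
pivot: x2 in, x1 out → z = 100/3
No improving column remains; optimal.

2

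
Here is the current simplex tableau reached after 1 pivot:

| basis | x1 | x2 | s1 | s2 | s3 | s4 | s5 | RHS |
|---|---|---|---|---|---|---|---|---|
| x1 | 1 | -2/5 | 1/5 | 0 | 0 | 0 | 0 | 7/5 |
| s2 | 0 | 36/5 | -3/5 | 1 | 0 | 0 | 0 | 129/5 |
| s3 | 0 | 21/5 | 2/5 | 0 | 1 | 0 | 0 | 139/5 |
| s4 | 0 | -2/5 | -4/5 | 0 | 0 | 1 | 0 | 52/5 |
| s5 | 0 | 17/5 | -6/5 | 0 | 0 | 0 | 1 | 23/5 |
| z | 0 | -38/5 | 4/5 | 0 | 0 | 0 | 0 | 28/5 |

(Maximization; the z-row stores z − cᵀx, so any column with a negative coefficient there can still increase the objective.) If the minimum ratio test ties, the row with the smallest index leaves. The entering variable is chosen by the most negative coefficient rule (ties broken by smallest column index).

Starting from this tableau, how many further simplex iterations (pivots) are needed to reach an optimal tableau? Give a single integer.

pivot: x2 in, s5 out → z = 270/17
pivot: s1 in, s2 out → z = 346/11
No improving column remains; optimal.

2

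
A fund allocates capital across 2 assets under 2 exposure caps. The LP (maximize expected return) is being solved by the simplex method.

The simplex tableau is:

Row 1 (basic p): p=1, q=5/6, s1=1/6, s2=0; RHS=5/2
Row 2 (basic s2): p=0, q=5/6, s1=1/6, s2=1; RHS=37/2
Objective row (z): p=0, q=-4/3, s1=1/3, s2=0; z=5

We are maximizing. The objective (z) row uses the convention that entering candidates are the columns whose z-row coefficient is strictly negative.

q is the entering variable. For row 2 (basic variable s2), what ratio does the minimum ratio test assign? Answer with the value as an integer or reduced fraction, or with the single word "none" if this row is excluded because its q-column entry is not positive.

111/5

Ratio = RHS / (q entry) = (37/2) / (5/6) = 111/5.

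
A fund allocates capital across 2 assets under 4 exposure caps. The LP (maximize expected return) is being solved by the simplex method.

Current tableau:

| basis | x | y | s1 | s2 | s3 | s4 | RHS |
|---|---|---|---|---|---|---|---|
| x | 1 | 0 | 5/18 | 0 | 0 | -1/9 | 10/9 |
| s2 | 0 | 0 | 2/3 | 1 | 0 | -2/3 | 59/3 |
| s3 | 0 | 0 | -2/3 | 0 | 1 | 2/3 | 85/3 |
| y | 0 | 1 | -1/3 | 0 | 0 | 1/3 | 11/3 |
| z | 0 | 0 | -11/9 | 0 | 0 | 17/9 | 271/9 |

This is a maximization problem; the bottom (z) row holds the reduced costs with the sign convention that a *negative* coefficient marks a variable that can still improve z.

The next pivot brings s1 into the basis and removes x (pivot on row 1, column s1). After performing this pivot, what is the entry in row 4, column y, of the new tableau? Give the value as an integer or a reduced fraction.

Pivot element is row 1, column s1: 5/18.
Normalize row 1: new (row 1, y) = 0/(5/18) = 0.
row 4 ← row 4 − (-1/3)·(new row 1): 1 − (-1/3)·0 = 1.

1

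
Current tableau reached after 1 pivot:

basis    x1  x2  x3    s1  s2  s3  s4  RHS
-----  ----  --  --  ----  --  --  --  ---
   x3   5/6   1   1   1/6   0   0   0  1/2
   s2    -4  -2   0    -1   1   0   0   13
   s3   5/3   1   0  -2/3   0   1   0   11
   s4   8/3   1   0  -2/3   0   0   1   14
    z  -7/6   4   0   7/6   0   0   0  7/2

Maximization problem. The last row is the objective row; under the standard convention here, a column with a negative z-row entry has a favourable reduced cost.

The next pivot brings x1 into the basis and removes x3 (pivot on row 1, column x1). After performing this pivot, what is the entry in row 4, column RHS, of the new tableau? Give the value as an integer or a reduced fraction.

62/5

Pivot element is row 1, column x1: 5/6.
Normalize row 1: new (row 1, RHS) = (1/2)/(5/6) = 3/5.
row 4 ← row 4 − (8/3)·(new row 1): 14 − (8/3)·(3/5) = 62/5.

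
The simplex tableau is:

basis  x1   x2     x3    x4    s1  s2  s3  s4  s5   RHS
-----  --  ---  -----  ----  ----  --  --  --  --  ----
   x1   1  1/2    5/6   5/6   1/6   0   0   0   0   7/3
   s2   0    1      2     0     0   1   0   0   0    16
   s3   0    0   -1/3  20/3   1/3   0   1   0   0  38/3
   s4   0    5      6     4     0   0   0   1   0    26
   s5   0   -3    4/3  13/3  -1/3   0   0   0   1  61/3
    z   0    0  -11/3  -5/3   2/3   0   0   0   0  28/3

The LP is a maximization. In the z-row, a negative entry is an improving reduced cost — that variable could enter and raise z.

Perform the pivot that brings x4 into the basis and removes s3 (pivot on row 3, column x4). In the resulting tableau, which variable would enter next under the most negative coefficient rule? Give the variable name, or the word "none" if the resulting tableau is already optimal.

x3

Pivot element 20/3. New z-row = old z-row − (-5/3)·(row 3/(20/3)).
Updated z-row coefficients: x1: 0, x2: 0, x3: -15/4, x4: 0, s1: 3/4, s2: 0, s3: 1/4, s4: 0, s5: 0.
The most negative is -15/4 in column x3, so x3 would enter next.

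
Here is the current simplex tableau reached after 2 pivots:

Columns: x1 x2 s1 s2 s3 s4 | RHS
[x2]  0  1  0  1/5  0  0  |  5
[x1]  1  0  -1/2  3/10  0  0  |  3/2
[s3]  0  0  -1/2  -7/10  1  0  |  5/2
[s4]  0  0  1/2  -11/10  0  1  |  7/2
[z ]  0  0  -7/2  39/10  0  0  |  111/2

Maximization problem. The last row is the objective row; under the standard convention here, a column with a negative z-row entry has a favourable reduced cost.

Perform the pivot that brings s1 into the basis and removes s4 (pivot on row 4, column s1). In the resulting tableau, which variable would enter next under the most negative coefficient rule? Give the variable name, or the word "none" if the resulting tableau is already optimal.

Pivot element 1/2. New z-row = old z-row − (-7/2)·(row 4/(1/2)).
Updated z-row coefficients: x1: 0, x2: 0, s1: 0, s2: -19/5, s3: 0, s4: 7.
The most negative is -19/5 in column s2, so s2 would enter next.

s2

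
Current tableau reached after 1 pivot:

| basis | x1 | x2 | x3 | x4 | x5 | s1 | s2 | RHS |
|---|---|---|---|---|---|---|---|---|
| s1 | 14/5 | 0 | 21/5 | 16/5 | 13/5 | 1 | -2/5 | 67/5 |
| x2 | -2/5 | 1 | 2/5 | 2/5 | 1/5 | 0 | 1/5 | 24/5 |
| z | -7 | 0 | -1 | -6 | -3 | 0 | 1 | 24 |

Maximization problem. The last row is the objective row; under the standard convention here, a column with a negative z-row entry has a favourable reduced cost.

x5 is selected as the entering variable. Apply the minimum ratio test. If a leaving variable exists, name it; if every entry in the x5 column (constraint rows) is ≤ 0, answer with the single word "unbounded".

Ratios: row 1 (s1): (67/5)/(13/5) = 67/13; row 2 (x2): (24/5)/(1/5) = 24.
Minimum ratio is in the s1 row, so s1 leaves.

s1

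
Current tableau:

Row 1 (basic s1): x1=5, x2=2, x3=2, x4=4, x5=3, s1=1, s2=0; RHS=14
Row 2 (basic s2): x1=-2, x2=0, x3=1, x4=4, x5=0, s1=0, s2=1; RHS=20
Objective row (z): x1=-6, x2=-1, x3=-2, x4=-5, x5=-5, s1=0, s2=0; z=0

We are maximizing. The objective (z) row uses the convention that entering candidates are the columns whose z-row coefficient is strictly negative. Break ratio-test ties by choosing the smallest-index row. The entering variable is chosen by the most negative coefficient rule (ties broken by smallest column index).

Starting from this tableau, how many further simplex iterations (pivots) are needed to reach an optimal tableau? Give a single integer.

pivot: x1 in, s1 out → z = 84/5
pivot: x5 in, x1 out → z = 70/3
No improving column remains; optimal.

2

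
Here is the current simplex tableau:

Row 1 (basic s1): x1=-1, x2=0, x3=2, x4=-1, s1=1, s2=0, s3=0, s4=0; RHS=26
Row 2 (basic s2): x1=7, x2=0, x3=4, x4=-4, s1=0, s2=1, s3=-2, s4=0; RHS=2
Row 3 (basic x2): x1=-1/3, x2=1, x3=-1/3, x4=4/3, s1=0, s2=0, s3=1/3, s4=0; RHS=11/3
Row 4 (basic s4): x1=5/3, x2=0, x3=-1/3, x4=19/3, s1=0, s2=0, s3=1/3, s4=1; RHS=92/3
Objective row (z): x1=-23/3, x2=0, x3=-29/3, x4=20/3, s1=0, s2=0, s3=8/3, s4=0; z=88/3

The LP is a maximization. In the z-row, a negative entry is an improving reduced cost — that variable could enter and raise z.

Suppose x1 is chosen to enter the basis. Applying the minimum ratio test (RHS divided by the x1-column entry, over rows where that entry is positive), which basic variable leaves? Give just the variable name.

Ratios: row 1 (s1): entry -1 ≤ 0, skip; row 2 (s2): 2/7 = 2/7; row 3 (x2): entry -1/3 ≤ 0, skip; row 4 (s4): (92/3)/(5/3) = 92/5.
Minimum ratio 2/7 is in the s2 row, so s2 leaves.

s2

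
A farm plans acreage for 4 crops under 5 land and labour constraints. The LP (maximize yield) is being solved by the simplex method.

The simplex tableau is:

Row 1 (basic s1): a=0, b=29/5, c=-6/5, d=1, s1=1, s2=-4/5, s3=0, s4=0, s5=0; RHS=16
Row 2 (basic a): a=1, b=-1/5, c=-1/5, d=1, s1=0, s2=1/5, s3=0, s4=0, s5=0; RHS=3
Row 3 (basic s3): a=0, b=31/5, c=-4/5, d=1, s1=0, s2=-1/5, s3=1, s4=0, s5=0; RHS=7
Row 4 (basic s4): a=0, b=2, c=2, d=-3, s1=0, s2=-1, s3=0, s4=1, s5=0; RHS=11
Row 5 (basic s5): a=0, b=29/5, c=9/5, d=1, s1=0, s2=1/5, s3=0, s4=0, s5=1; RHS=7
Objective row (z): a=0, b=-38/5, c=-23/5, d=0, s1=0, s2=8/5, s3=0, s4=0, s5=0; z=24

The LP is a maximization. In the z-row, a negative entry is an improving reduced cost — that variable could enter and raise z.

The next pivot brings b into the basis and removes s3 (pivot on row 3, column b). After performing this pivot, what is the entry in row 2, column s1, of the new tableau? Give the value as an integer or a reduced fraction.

0

Pivot element is row 3, column b: 31/5.
Normalize row 3: new (row 3, s1) = 0/(31/5) = 0.
row 2 ← row 2 − (-1/5)·(new row 3): 0 − (-1/5)·0 = 0.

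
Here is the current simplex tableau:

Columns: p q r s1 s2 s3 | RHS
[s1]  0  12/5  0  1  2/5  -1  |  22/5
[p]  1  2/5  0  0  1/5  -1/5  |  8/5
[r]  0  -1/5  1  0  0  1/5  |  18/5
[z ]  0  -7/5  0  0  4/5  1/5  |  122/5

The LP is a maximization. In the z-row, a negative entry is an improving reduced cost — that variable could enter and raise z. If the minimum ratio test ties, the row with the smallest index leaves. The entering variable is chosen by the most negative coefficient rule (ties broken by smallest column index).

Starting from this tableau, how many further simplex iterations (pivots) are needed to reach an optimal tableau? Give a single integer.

2

pivot: q in, s1 out → z = 809/30
pivot: s3 in, r out → z = 40
No improving column remains; optimal.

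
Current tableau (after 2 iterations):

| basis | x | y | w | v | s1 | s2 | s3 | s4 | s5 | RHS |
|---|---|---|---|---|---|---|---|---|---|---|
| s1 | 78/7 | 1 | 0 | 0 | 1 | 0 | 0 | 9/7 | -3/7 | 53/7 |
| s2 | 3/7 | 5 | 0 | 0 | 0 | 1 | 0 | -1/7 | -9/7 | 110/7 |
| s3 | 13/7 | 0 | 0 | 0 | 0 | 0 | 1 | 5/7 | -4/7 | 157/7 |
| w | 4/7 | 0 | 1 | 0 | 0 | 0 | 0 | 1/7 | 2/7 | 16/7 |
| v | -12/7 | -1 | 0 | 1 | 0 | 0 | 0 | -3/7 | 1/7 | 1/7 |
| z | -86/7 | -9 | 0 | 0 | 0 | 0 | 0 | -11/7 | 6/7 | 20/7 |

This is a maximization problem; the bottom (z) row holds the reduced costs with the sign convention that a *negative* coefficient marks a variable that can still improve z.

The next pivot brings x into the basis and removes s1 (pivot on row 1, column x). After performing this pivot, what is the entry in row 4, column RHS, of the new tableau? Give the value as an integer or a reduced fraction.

Pivot element is row 1, column x: 78/7.
Normalize row 1: new (row 1, RHS) = (53/7)/(78/7) = 53/78.
row 4 ← row 4 − (4/7)·(new row 1): 16/7 − (4/7)·(53/78) = 74/39.

74/39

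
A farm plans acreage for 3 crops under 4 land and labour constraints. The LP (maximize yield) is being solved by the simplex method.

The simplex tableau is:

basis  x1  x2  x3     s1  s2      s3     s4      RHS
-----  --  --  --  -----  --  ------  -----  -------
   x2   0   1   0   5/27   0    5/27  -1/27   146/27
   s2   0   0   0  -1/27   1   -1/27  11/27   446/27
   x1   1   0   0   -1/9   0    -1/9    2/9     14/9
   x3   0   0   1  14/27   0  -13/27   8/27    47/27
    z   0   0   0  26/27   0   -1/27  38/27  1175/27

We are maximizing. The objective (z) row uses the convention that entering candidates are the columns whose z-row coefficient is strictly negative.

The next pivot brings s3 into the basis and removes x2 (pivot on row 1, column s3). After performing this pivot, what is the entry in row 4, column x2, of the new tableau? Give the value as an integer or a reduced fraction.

Pivot element is row 1, column s3: 5/27.
Normalize row 1: new (row 1, x2) = 1/(5/27) = 27/5.
row 4 ← row 4 − (-13/27)·(new row 1): 0 − (-13/27)·(27/5) = 13/5.

13/5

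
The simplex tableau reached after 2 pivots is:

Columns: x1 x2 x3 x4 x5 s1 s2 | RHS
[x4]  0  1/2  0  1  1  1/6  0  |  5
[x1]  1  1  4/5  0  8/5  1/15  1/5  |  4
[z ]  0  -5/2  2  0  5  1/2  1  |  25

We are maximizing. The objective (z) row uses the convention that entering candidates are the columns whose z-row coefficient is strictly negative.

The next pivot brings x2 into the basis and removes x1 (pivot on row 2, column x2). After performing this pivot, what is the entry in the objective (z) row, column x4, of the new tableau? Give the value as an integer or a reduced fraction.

Pivot element is row 2, column x2: 1.
Normalize row 2: new (row 2, x4) = 0/1 = 0.
z-row ← z-row − (-5/2)·(new row 2): 0 − (-5/2)·0 = 0.

0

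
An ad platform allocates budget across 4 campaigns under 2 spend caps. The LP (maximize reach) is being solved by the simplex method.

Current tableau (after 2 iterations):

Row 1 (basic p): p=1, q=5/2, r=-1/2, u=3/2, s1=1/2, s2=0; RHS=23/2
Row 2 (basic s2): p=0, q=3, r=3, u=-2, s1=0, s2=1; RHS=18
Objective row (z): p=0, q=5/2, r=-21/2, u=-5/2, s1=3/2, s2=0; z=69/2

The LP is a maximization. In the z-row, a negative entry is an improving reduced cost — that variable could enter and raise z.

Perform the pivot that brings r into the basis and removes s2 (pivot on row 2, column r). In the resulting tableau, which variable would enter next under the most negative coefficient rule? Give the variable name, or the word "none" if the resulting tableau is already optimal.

u

Pivot element 3. New z-row = old z-row − (-21/2)·(row 2/3).
Updated z-row coefficients: p: 0, q: 13, r: 0, u: -19/2, s1: 3/2, s2: 7/2.
The most negative is -19/2 in column u, so u would enter next.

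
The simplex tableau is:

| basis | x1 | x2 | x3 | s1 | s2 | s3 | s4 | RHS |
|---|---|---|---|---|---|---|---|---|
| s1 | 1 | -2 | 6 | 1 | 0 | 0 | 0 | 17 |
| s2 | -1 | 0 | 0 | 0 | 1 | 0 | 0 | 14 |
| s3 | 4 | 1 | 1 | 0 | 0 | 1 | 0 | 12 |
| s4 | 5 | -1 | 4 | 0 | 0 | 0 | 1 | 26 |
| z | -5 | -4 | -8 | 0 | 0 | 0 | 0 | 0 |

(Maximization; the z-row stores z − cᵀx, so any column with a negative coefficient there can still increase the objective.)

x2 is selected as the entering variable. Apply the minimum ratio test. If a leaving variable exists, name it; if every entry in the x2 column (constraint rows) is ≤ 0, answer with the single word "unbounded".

Ratios: row 1 (s1): entry -2 ≤ 0, skip; row 2 (s2): entry 0 ≤ 0, skip; row 3 (s3): 12/1 = 12; row 4 (s4): entry -1 ≤ 0, skip.
Minimum ratio is in the s3 row, so s3 leaves.

s3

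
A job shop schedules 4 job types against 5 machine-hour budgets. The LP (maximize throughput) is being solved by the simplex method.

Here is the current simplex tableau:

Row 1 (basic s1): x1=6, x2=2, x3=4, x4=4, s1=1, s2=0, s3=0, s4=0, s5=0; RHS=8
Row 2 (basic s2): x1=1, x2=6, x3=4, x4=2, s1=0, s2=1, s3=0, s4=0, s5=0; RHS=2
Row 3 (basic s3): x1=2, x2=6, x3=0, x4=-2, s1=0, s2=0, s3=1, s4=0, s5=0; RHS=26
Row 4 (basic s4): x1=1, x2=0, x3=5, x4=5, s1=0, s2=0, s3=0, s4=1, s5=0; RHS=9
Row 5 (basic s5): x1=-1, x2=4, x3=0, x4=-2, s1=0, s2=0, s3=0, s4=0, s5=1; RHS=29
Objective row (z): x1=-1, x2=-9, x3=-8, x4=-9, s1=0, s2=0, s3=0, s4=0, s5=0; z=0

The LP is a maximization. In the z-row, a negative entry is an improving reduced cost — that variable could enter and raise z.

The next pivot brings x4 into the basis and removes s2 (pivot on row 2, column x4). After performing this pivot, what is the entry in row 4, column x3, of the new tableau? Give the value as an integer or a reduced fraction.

-5

Pivot element is row 2, column x4: 2.
Normalize row 2: new (row 2, x3) = 4/2 = 2.
row 4 ← row 4 − 5·(new row 2): 5 − 5·2 = -5.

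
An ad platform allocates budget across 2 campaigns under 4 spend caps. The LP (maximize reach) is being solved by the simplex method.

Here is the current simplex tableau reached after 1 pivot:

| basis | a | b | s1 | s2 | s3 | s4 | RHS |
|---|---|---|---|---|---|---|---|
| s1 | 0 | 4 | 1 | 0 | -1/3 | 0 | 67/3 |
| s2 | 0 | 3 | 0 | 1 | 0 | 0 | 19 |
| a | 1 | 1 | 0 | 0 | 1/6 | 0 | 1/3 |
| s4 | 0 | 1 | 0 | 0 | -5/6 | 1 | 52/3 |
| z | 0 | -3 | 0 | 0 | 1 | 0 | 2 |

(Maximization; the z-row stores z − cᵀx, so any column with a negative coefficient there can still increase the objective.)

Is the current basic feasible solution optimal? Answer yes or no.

no

Column b has objective-row coefficient -3, which is negative; an improving pivot exists, so not yet optimal.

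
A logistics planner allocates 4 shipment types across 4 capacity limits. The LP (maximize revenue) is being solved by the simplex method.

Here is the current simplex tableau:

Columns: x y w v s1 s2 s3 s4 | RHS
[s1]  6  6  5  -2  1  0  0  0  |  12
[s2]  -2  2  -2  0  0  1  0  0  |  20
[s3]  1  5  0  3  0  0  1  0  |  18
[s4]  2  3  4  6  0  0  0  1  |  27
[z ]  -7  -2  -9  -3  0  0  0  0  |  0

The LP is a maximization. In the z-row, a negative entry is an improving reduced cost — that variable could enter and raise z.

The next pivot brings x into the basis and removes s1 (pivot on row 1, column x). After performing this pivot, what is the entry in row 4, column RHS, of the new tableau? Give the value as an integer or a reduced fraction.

23

Pivot element is row 1, column x: 6.
Normalize row 1: new (row 1, RHS) = 12/6 = 2.
row 4 ← row 4 − 2·(new row 1): 27 − 2·2 = 23.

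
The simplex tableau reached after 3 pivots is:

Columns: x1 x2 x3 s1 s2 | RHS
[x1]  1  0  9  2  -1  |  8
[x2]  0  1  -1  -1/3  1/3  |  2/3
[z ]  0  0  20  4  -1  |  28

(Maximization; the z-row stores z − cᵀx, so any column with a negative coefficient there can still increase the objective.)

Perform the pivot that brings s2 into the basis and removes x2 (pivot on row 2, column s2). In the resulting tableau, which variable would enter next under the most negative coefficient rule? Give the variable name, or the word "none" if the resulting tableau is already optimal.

none

Pivot element 1/3. New z-row = old z-row − (-1)·(row 2/(1/3)).
Updated z-row coefficients: x1: 0, x2: 3, x3: 17, s1: 3, s2: 0.
No coefficient is strictly negative; the tableau after this pivot is optimal.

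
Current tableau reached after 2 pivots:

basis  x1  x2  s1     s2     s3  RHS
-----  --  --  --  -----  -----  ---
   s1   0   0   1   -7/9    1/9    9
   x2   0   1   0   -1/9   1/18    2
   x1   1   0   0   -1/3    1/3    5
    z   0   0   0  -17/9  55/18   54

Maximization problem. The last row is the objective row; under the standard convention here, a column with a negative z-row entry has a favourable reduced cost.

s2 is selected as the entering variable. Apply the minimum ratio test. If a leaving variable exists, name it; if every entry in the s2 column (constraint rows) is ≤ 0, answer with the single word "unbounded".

unbounded

s2-column entries: row 1: -7/9, row 2: -1/9, row 3: -1/3. All ≤ 0, so s2 can increase without bound; the LP is unbounded in this direction.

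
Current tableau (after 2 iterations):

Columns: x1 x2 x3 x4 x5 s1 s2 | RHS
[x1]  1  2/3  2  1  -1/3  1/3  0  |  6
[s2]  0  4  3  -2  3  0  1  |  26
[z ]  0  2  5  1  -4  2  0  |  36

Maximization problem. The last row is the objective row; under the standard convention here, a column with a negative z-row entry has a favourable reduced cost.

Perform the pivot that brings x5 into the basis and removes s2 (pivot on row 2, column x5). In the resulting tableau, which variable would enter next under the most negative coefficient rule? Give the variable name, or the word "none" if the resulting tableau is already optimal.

x4

Pivot element 3. New z-row = old z-row − (-4)·(row 2/3).
Updated z-row coefficients: x1: 0, x2: 22/3, x3: 9, x4: -5/3, x5: 0, s1: 2, s2: 4/3.
The most negative is -5/3 in column x4, so x4 would enter next.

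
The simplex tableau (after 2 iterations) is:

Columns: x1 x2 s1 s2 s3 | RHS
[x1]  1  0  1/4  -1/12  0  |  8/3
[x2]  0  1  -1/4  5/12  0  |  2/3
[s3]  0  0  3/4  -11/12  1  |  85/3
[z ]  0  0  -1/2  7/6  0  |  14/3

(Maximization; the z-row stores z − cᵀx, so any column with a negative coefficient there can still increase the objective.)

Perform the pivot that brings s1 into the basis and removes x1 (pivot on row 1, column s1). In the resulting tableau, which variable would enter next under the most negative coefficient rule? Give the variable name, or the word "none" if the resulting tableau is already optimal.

none

Pivot element 1/4. New z-row = old z-row − (-1/2)·(row 1/(1/4)).
Updated z-row coefficients: x1: 2, x2: 0, s1: 0, s2: 1, s3: 0.
No coefficient is strictly negative; the tableau after this pivot is optimal.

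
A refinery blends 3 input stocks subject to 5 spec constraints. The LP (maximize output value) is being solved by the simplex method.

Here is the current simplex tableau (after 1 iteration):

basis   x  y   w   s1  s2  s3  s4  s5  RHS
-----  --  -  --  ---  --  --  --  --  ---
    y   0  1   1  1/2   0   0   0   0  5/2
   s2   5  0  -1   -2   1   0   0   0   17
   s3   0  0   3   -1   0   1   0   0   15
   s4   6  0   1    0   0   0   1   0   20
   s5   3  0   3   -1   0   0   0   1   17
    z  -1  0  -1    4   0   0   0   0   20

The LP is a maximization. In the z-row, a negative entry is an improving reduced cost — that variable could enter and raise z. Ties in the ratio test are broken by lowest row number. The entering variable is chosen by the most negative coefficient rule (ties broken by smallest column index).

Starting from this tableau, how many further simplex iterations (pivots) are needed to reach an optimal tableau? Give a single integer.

2

pivot: x in, s4 out → z = 70/3
pivot: w in, y out → z = 305/12
No improving column remains; optimal.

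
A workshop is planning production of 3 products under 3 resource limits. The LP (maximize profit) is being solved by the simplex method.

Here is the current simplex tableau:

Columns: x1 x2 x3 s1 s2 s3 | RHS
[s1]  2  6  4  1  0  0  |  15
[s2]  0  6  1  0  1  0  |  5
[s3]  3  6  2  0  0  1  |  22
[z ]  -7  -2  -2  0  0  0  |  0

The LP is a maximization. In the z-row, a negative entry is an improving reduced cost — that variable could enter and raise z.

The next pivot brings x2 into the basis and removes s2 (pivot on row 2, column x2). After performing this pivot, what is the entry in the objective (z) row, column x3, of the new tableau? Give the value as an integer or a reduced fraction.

-5/3

Pivot element is row 2, column x2: 6.
Normalize row 2: new (row 2, x3) = 1/6 = 1/6.
z-row ← z-row − (-2)·(new row 2): -2 − (-2)·(1/6) = -5/3.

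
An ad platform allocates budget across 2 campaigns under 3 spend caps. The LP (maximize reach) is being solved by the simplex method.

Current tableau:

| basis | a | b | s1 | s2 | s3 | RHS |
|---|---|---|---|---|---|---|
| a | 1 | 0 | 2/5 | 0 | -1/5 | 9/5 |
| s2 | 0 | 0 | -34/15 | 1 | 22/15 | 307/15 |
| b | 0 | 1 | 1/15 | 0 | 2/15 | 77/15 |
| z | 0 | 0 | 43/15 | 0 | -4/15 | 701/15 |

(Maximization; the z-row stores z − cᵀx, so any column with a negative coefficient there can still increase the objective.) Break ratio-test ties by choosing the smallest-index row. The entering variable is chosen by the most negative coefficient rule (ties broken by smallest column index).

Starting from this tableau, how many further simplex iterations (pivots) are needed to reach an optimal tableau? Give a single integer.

pivot: s3 in, s2 out → z = 555/11
No improving column remains; optimal.

1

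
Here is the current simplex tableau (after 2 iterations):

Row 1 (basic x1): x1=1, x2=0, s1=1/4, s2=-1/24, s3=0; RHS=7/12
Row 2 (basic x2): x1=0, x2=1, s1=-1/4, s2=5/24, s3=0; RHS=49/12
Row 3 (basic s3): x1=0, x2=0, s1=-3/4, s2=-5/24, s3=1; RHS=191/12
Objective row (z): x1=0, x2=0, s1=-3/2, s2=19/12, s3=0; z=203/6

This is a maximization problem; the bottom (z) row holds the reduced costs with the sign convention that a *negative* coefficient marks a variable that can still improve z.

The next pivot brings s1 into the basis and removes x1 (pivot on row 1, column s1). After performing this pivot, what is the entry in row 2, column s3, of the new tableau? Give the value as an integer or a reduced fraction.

Pivot element is row 1, column s1: 1/4.
Normalize row 1: new (row 1, s3) = 0/(1/4) = 0.
row 2 ← row 2 − (-1/4)·(new row 1): 0 − (-1/4)·0 = 0.

0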